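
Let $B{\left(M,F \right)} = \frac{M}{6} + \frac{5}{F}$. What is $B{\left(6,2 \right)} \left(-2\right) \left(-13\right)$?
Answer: $91$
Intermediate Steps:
$B{\left(M,F \right)} = \frac{5}{F} + \frac{M}{6}$ ($B{\left(M,F \right)} = M \frac{1}{6} + \frac{5}{F} = \frac{M}{6} + \frac{5}{F} = \frac{5}{F} + \frac{M}{6}$)
$B{\left(6,2 \right)} \left(-2\right) \left(-13\right) = \left(\frac{5}{2} + \frac{1}{6} \cdot 6\right) \left(-2\right) \left(-13\right) = \left(5 \cdot \frac{1}{2} + 1\right) \left(-2\right) \left(-13\right) = \left(\frac{5}{2} + 1\right) \left(-2\right) \left(-13\right) = \frac{7}{2} \left(-2\right) \left(-13\right) = \left(-7\right) \left(-13\right) = 91$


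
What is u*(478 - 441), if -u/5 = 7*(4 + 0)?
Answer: -5180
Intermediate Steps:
u = -140 (u = -35*(4 + 0) = -35*4 = -5*28 = -140)
u*(478 - 441) = -140*(478 - 441) = -140*37 = -5180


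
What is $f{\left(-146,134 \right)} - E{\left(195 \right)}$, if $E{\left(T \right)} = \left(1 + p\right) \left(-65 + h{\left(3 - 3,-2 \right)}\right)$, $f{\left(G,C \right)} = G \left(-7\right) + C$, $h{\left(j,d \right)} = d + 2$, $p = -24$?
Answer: $-339$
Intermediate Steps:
$h{\left(j,d \right)} = 2 + d$
$f{\left(G,C \right)} = C - 7 G$ ($f{\left(G,C \right)} = - 7 G + C = C - 7 G$)
$E{\left(T \right)} = 1495$ ($E{\left(T \right)} = \left(1 - 24\right) \left(-65 + \left(2 - 2\right)\right) = - 23 \left(-65 + 0\right) = \left(-23\right) \left(-65\right) = 1495$)
$f{\left(-146,134 \right)} - E{\left(195 \right)} = \left(134 - -1022\right) - 1495 = \left(134 + 1022\right) - 1495 = 1156 - 1495 = -339$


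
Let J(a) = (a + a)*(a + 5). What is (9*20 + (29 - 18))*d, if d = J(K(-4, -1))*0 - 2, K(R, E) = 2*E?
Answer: -382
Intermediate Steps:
J(a) = 2*a*(5 + a) (J(a) = (2*a)*(5 + a) = 2*a*(5 + a))
d = -2 (d = (2*(2*(-1))*(5 + 2*(-1)))*0 - 2 = (2*(-2)*(5 - 2))*0 - 2 = (2*(-2)*3)*0 - 2 = -12*0 - 2 = 0 - 2 = -2)
(9*20 + (29 - 18))*d = (9*20 + (29 - 18))*(-2) = (180 + 11)*(-2) = 191*(-2) = -382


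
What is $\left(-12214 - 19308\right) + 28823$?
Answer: $-2699$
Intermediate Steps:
$\left(-12214 - 19308\right) + 28823 = -31522 + 28823 = -2699$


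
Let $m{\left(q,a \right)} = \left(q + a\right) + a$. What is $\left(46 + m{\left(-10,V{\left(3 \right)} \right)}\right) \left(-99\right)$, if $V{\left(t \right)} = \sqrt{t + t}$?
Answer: $-3564 - 198 \sqrt{6} \approx -4049.0$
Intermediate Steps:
$V{\left(t \right)} = \sqrt{2} \sqrt{t}$ ($V{\left(t \right)} = \sqrt{2 t} = \sqrt{2} \sqrt{t}$)
$m{\left(q,a \right)} = q + 2 a$ ($m{\left(q,a \right)} = \left(a + q\right) + a = q + 2 a$)
$\left(46 + m{\left(-10,V{\left(3 \right)} \right)}\right) \left(-99\right) = \left(46 - \left(10 - 2 \sqrt{2} \sqrt{3}\right)\right) \left(-99\right) = \left(46 - \left(10 - 2 \sqrt{6}\right)\right) \left(-99\right) = \left(36 + 2 \sqrt{6}\right) \left(-99\right) = -3564 - 198 \sqrt{6}$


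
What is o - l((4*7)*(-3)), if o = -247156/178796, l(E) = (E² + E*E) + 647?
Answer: -659774330/44699 ≈ -14760.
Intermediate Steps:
l(E) = 647 + 2*E² (l(E) = (E² + E²) + 647 = 2*E² + 647 = 647 + 2*E²)
o = -61789/44699 (o = -247156*1/178796 = -61789/44699 ≈ -1.3823)
o - l((4*7)*(-3)) = -61789/44699 - (647 + 2*((4*7)*(-3))²) = -61789/44699 - (647 + 2*(28*(-3))²) = -61789/44699 - (647 + 2*(-84)²) = -61789/44699 - (647 + 2*7056) = -61789/44699 - (647 + 14112) = -61789/44699 - 1*14759 = -61789/44699 - 14759 = -659774330/44699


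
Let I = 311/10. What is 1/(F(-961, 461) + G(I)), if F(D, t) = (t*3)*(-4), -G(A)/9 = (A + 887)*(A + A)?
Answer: -50/25974219 ≈ -1.9250e-6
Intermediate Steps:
I = 311/10 (I = 311*(⅒) = 311/10 ≈ 31.100)
G(A) = -18*A*(887 + A) (G(A) = -9*(A + 887)*(A + A) = -9*(887 + A)*2*A = -18*A*(887 + A))
F(D, t) = -12*t (F(D, t) = (3*t)*(-4) = -12*t)
1/(F(-961, 461) + G(I)) = 1/(-12*461 - 18*311/10*(887 + 311/10)) = 1/(-5532 - 18*311/10*9181/10) = 1/(-5532 - 25697619/50) = 1/(-25974219/50) = -50/25974219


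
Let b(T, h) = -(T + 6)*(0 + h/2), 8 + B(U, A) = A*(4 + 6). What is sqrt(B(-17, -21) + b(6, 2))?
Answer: I*sqrt(230) ≈ 15.166*I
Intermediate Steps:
B(U, A) = -8 + 10*A (B(U, A) = -8 + A*(4 + 6) = -8 + A*10 = -8 + 10*A)
b(T, h) = -h*(6 + T)/2 (b(T, h) = -(6 + T)*(0 + h*(1/2)) = -(6 + T)*(0 + h/2) = -(6 + T)*h/2 = -h*(6 + T)/2)
sqrt(B(-17, -21) + b(6, 2)) = sqrt((-8 + 10*(-21)) - 1/2*2*(6 + 6)) = sqrt((-8 - 210) - 1/2*2*12) = sqrt(-218 - 12) = sqrt(-230) = I*sqrt(230)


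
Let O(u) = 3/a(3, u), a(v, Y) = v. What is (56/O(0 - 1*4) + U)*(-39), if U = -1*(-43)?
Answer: -3861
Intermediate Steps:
O(u) = 1 (O(u) = 3/3 = 3*(⅓) = 1)
U = 43
(56/O(0 - 1*4) + U)*(-39) = (56/1 + 43)*(-39) = (56*1 + 43)*(-39) = (56 + 43)*(-39) = 99*(-39) = -3861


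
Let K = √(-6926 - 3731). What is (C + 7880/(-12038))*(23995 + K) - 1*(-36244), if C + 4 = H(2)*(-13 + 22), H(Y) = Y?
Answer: 2145575006/6019 + 80326*I*√10657/6019 ≈ 3.5647e+5 + 1377.7*I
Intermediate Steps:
K = I*√10657 (K = √(-10657) = I*√10657 ≈ 103.23*I)
C = 14 (C = -4 + 2*(-13 + 22) = -4 + 2*9 = -4 + 18 = 14)
(C + 7880/(-12038))*(23995 + K) - 1*(-36244) = (14 + 7880/(-12038))*(23995 + I*√10657) - 1*(-36244) = (14 + 7880*(-1/12038))*(23995 + I*√10657) + 36244 = (14 - 3940/6019)*(23995 + I*√10657) + 36244 = 80326*(23995 + I*√10657)/6019 + 36244 = (1927422370/6019 + 80326*I*√10657/6019) + 36244 = 2145575006/6019 + 80326*I*√10657/6019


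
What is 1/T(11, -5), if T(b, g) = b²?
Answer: 1/121 ≈ 0.0082645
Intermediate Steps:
1/T(11, -5) = 1/(11²) = 1/121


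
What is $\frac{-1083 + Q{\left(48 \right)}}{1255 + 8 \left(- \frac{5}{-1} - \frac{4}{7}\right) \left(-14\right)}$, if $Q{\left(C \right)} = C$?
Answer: $- \frac{15}{11} \approx -1.3636$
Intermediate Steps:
$\frac{-1083 + Q{\left(48 \right)}}{1255 + 8 \left(- \frac{5}{-1} - \frac{4}{7}\right) \left(-14\right)} = \frac{-1083 + 48}{1255 + 8 \left(- \frac{5}{-1} - \frac{4}{7}\right) \left(-14\right)} = - \frac{1035}{1255 + 8 \left(\left(-5\right) \left(-1\right) - \frac{4}{7}\right) \left(-14\right)} = - \frac{1035}{1255 + 8 \left(5 - \frac{4}{7}\right) \left(-14\right)} = - \frac{1035}{1255 + 8 \cdot \frac{31}{7} \left(-14\right)} = - \frac{1035}{1255 + \frac{248}{7} \left(-14\right)} = - \frac{1035}{1255 - 496} = - \frac{1035}{759} = \left(-1035\right) \frac{1}{759} = - \frac{15}{11}$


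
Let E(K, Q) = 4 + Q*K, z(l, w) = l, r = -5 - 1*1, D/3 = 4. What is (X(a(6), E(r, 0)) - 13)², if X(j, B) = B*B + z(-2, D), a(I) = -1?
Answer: 1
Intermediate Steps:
D = 12 (D = 3*4 = 12)
r = -6 (r = -5 - 1 = -6)
E(K, Q) = 4 + K*Q
X(j, B) = -2 + B² (X(j, B) = B*B - 2 = B² - 2 = -2 + B²)
(X(a(6), E(r, 0)) - 13)² = ((-2 + (4 - 6*0)²) - 13)² = ((-2 + (4 + 0)²) - 13)² = ((-2 + 4²) - 13)² = ((-2 + 16) - 13)² = (14 - 13)² = 1² = 1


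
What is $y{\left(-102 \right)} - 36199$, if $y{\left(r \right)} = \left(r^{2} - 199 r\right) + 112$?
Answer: $-5385$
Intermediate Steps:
$y{\left(r \right)} = 112 + r^{2} - 199 r$
$y{\left(-102 \right)} - 36199 = \left(112 + \left(-102\right)^{2} - -20298\right) - 36199 = \left(112 + 10404 + 20298\right) - 36199 = 30814 - 36199 = -5385$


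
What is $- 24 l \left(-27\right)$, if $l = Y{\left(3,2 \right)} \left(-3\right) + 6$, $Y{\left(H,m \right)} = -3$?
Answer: $9720$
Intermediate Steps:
$l = 15$ ($l = \left(-3\right) \left(-3\right) + 6 = 9 + 6 = 15$)
$- 24 l \left(-27\right) = \left(-24\right) 15 \left(-27\right) = \left(-360\right) \left(-27\right) = 9720$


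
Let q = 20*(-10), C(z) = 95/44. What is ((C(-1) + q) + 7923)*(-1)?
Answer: -339907/44 ≈ -7725.2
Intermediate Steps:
C(z) = 95/44 (C(z) = 95*(1/44) = 95/44)
q = -200
((C(-1) + q) + 7923)*(-1) = ((95/44 - 200) + 7923)*(-1) = (-8705/44 + 7923)*(-1) = (339907/44)*(-1) = -339907/44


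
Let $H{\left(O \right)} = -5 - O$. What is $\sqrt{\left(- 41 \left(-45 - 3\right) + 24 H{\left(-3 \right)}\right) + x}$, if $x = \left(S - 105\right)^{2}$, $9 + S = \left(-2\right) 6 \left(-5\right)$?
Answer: $2 \sqrt{1209} \approx 69.541$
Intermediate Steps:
$S = 51$ ($S = -9 + \left(-2\right) 6 \left(-5\right) = -9 - -60 = -9 + 60 = 51$)
$x = 2916$ ($x = \left(51 - 105\right)^{2} = \left(-54\right)^{2} = 2916$)
$\sqrt{\left(- 41 \left(-45 - 3\right) + 24 H{\left(-3 \right)}\right) + x} = \sqrt{\left(- 41 \left(-45 - 3\right) + 24 \left(-5 - -3\right)\right) + 2916} = \sqrt{\left(- 41 \left(-45 - 3\right) + 24 \left(-5 + 3\right)\right) + 2916} = \sqrt{\left(\left(-41\right) \left(-48\right) + 24 \left(-2\right)\right) + 2916} = \sqrt{\left(1968 - 48\right) + 2916} = \sqrt{1920 + 2916} = \sqrt{4836} = 2 \sqrt{1209}$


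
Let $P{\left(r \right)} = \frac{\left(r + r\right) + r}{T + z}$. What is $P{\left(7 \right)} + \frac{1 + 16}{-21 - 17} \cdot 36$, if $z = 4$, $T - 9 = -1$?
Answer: $- \frac{1091}{76} \approx -14.355$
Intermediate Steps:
$T = 8$ ($T = 9 - 1 = 8$)
$P{\left(r \right)} = \frac{r}{4}$ ($P{\left(r \right)} = \frac{\left(r + r\right) + r}{8 + 4} = \frac{2 r + r}{12} = 3 r \frac{1}{12} = \frac{r}{4}$)
$P{\left(7 \right)} + \frac{1 + 16}{-21 - 17} \cdot 36 = \frac{1}{4} \cdot 7 + \frac{1 + 16}{-21 - 17} \cdot 36 = \frac{7}{4} + \frac{17}{-38} \cdot 36 = \frac{7}{4} + 17 \left(- \frac{1}{38}\right) 36 = \frac{7}{4} - \frac{306}{19} = - \frac{1091}{76}$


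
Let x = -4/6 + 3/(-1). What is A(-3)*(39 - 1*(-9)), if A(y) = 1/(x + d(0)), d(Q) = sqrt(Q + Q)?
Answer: -144/11 ≈ -13.091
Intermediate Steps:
d(Q) = sqrt(2)*sqrt(Q) (d(Q) = sqrt(2*Q) = sqrt(2)*sqrt(Q))
x = -11/3 (x = -4*1/6 + 3*(-1) = -2/3 - 3 = -11/3 ≈ -3.6667)
A(y) = -3/11 (A(y) = 1/(-11/3 + sqrt(2)*sqrt(0)) = 1/(-11/3 + sqrt(2)*0) = 1/(-11/3 + 0) = 1/(-11/3) = -3/11)
A(-3)*(39 - 1*(-9)) = -3*(39 - 1*(-9))/11 = -3*(39 + 9)/11 = -3/11*48 = -144/11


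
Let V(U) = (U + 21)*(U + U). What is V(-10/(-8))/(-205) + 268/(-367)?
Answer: -120567/120376 ≈ -1.0016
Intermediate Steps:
V(U) = 2*U*(21 + U) (V(U) = (21 + U)*(2*U) = 2*U*(21 + U))
V(-10/(-8))/(-205) + 268/(-367) = (2*(-10/(-8))*(21 - 10/(-8)))/(-205) + 268/(-367) = (2*(-10*(-⅛))*(21 - 10*(-⅛)))*(-1/205) + 268*(-1/367) = (2*(5/4)*(21 + 5/4))*(-1/205) - 268/367 = (2*(5/4)*(89/4))*(-1/205) - 268/367 = (445/8)*(-1/205) - 268/367 = -89/328 - 268/367 = -120567/120376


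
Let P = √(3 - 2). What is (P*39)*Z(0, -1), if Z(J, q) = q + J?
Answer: -39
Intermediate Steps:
Z(J, q) = J + q
P = 1 (P = √1 = 1)
(P*39)*Z(0, -1) = (1*39)*(0 - 1) = 39*(-1) = -39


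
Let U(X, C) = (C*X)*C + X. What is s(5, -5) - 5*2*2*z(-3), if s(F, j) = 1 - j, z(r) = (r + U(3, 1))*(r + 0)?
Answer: 186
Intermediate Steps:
U(X, C) = X + X*C² (U(X, C) = X*C² + X = X + X*C²)
z(r) = r*(6 + r) (z(r) = (r + 3*(1 + 1²))*(r + 0) = (r + 3*(1 + 1))*r = (r + 3*2)*r = (r + 6)*r = (6 + r)*r = r*(6 + r))
s(5, -5) - 5*2*2*z(-3) = (1 - 1*(-5)) - 5*2*2*(-3*(6 - 3)) = (1 + 5) - 20*(-3*3) = 6 - 20*(-9) = 6 - 5*(-36) = 6 + 180 = 186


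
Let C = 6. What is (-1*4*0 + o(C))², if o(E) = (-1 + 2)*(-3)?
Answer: 9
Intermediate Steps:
o(E) = -3 (o(E) = 1*(-3) = -3)
(-1*4*0 + o(C))² = (-1*4*0 - 3)² = (-4*0 - 3)² = (0 - 3)² = (-3)² = 9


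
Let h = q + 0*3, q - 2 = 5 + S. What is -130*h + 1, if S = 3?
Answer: -1299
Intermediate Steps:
q = 10 (q = 2 + (5 + 3) = 2 + 8 = 10)
h = 10 (h = 10 + 0*3 = 10 + 0 = 10)
-130*h + 1 = -130*10 + 1 = -1300 + 1 = -1299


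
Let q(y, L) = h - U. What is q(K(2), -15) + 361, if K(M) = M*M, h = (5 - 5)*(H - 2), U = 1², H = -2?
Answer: 360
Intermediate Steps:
U = 1
h = 0 (h = (5 - 5)*(-2 - 2) = 0*(-4) = 0)
K(M) = M²
q(y, L) = -1 (q(y, L) = 0 - 1*1 = 0 - 1 = -1)
q(K(2), -15) + 361 = -1 + 361 = 360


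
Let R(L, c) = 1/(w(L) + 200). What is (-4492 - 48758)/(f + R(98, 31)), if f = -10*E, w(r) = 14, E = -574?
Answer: -11395500/1228361 ≈ -9.2770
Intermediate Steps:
R(L, c) = 1/214 (R(L, c) = 1/(14 + 200) = 1/214)
f = 5740 (f = -10*(-574) = 5740)
(-4492 - 48758)/(f + R(98, 31)) = (-4492 - 48758)/(5740 + 1/214) = -53250/1228361/214 = -53250*214/1228361 = -11395500/1228361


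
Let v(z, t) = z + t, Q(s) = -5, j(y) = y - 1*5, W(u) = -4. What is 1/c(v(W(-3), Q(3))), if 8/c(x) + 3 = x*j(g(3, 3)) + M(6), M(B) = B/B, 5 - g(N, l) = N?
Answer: 25/8 ≈ 3.1250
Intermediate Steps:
g(N, l) = 5 - N
j(y) = -5 + y (j(y) = y - 5 = -5 + y)
M(B) = 1
v(z, t) = t + z
c(x) = 8/(-2 - 3*x) (c(x) = 8/(-3 + (x*(-5 + (5 - 1*3)) + 1)) = 8/(-3 + (x*(-5 + (5 - 3)) + 1)) = 8/(-3 + (x*(-5 + 2) + 1)) = 8/(-3 + (x*(-3) + 1)) = 8/(-3 + (-3*x + 1)) = 8/(-3 + (1 - 3*x)) = 8/(-2 - 3*x))
1/c(v(W(-3), Q(3))) = 1/(-8/(2 + 3*(-5 - 4))) = 1/(-8/(2 + 3*(-9))) = 1/(-8/(2 - 27)) = 1/(-8/(-25)) = 1/(-8*(-1/25)) = 1/(8/25) = 25/8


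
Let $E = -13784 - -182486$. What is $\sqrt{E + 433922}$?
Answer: $16 \sqrt{2354} \approx 776.29$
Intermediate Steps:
$E = 168702$ ($E = -13784 + 182486 = 168702$)
$\sqrt{E + 433922} = \sqrt{168702 + 433922} = \sqrt{602624} = 16 \sqrt{2354}$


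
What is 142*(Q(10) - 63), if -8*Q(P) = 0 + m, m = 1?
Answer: -35855/4 ≈ -8963.8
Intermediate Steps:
Q(P) = -⅛ (Q(P) = -(0 + 1)/8 = -⅛*1 = -⅛)
142*(Q(10) - 63) = 142*(-⅛ - 63) = 142*(-505/8) = -35855/4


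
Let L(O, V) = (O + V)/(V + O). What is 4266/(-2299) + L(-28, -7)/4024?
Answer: -17164085/9251176 ≈ -1.8553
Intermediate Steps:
L(O, V) = 1 (L(O, V) = (O + V)/(O + V) = 1)
4266/(-2299) + L(-28, -7)/4024 = 4266/(-2299) + 1/4024 = 4266*(-1/2299) + 1*(1/4024) = -4266/2299 + 1/4024 = -17164085/9251176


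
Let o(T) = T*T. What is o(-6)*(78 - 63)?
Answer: 540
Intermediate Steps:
o(T) = T²
o(-6)*(78 - 63) = (-6)²*(78 - 63) = 36*15 = 540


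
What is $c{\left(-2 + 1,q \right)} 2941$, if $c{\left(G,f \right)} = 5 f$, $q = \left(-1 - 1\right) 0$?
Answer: $0$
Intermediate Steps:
$q = 0$ ($q = \left(-2\right) 0 = 0$)
$c{\left(-2 + 1,q \right)} 2941 = 5 \cdot 0 \cdot 2941 = 0 \cdot 2941 = 0$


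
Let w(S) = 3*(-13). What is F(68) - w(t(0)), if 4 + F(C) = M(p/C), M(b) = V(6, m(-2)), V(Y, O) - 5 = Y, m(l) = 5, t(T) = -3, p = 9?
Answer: 46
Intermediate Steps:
w(S) = -39
V(Y, O) = 5 + Y
M(b) = 11 (M(b) = 5 + 6 = 11)
F(C) = 7 (F(C) = -4 + 11 = 7)
F(68) - w(t(0)) = 7 - 1*(-39) = 7 + 39 = 46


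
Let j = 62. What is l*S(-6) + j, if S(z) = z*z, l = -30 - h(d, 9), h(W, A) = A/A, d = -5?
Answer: -1054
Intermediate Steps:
h(W, A) = 1
l = -31 (l = -30 - 1*1 = -30 - 1 = -31)
S(z) = z**2
l*S(-6) + j = -31*(-6)**2 + 62 = -31*36 + 62 = -1116 + 62 = -1054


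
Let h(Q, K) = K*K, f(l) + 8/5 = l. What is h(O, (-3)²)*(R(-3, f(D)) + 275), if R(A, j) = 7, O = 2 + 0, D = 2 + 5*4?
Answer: 22842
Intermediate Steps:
D = 22 (D = 2 + 20 = 22)
f(l) = -8/5 + l
O = 2
h(Q, K) = K²
h(O, (-3)²)*(R(-3, f(D)) + 275) = ((-3)²)²*(7 + 275) = 9²*282 = 81*282 = 22842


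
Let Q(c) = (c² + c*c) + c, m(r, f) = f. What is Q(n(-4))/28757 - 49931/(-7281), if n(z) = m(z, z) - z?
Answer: 49931/7281 ≈ 6.8577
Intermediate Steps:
n(z) = 0 (n(z) = z - z = 0)
Q(c) = c + 2*c² (Q(c) = (c² + c²) + c = 2*c² + c = c + 2*c²)
Q(n(-4))/28757 - 49931/(-7281) = (0*(1 + 2*0))/28757 - 49931/(-7281) = (0*(1 + 0))*(1/28757) - 49931*(-1/7281) = (0*1)*(1/28757) + 49931/7281 = 0*(1/28757) + 49931/7281 = 0 + 49931/7281 = 49931/7281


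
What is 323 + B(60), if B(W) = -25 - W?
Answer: 238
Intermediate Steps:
323 + B(60) = 323 + (-25 - 1*60) = 323 + (-25 - 60) = 323 - 85 = 238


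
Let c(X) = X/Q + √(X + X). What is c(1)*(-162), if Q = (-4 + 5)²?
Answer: -162 - 162*√2 ≈ -391.10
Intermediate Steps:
Q = 1 (Q = 1² = 1)
c(X) = X + √2*√X (c(X) = X/1 + √(X + X) = 1*X + √(2*X) = X + √2*√X)
c(1)*(-162) = (1 + √2*√1)*(-162) = (1 + √2*1)*(-162) = (1 + √2)*(-162) = -162 - 162*√2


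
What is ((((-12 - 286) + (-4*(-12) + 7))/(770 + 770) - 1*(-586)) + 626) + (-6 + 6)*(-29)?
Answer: 1866237/1540 ≈ 1211.8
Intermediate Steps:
((((-12 - 286) + (-4*(-12) + 7))/(770 + 770) - 1*(-586)) + 626) + (-6 + 6)*(-29) = (((-298 + (48 + 7))/1540 + 586) + 626) + 0*(-29) = (((-298 + 55)*(1/1540) + 586) + 626) + 0 = ((-243*1/1540 + 586) + 626) + 0 = ((-243/1540 + 586) + 626) + 0 = (902197/1540 + 626) + 0 = 1866237/1540 + 0 = 1866237/1540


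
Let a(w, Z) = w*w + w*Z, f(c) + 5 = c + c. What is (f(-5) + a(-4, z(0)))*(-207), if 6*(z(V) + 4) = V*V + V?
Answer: -3519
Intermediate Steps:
f(c) = -5 + 2*c (f(c) = -5 + (c + c) = -5 + 2*c)
z(V) = -4 + V/6 + V²/6 (z(V) = -4 + (V*V + V)/6 = -4 + (V² + V)/6 = -4 + (V + V²)/6 = -4 + (V/6 + V²/6) = -4 + V/6 + V²/6)
a(w, Z) = w² + Z*w
(f(-5) + a(-4, z(0)))*(-207) = ((-5 + 2*(-5)) - 4*((-4 + (⅙)*0 + (⅙)*0²) - 4))*(-207) = ((-5 - 10) - 4*((-4 + 0 + (⅙)*0) - 4))*(-207) = (-15 - 4*((-4 + 0 + 0) - 4))*(-207) = (-15 - 4*(-4 - 4))*(-207) = (-15 - 4*(-8))*(-207) = (-15 + 32)*(-207) = 17*(-207) = -3519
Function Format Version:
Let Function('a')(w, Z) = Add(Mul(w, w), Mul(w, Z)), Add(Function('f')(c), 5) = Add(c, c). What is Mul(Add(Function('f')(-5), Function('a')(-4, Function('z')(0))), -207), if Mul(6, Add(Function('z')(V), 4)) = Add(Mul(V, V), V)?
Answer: -3519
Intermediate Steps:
Function('f')(c) = Add(-5, Mul(2, c)) (Function('f')(c) = Add(-5, Add(c, c)) = Add(-5, Mul(2, c)))
Function('z')(V) = Add(-4, Mul(Rational(1, 6), V), Mul(Rational(1, 6), Pow(V, 2))) (Function('z')(V) = Add(-4, Mul(Rational(1, 6), Add(Mul(V, V), V))) = Add(-4, Mul(Rational(1, 6), Add(Pow(V, 2), V))) = Add(-4, Mul(Rational(1, 6), Add(V, Pow(V, 2)))) = Add(-4, Add(Mul(Rational(1, 6), V), Mul(Rational(1, 6), Pow(V, 2)))) = Add(-4, Mul(Rational(1, 6), V), Mul(Rational(1, 6), Pow(V, 2))))
Function('a')(w, Z) = Add(Pow(w, 2), Mul(Z, w))
Mul(Add(Function('f')(-5), Function('a')(-4, Function('z')(0))), -207) = Mul(Add(Add(-5, Mul(2, -5)), Mul(-4, Add(Add(-4, Mul(Rational(1, 6), 0), Mul(Rational(1, 6), Pow(0, 2))), -4))), -207) = Mul(Add(Add(-5, -10), Mul(-4, Add(Add(-4, 0, Mul(Rational(1, 6), 0)), -4))), -207) = Mul(Add(-15, Mul(-4, Add(Add(-4, 0, 0), -4))), -207) = Mul(Add(-15, Mul(-4, Add(-4, -4))), -207) = Mul(Add(-15, Mul(-4, -8)), -207) = Mul(Add(-15, 32), -207) = Mul(17, -207) = -3519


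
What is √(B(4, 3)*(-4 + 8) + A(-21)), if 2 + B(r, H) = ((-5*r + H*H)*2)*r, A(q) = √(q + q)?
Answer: √(-360 + I*√42) ≈ 0.1708 + 18.974*I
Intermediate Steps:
A(q) = √2*√q (A(q) = √(2*q) = √2*√q)
B(r, H) = -2 + r*(-10*r + 2*H²) (B(r, H) = -2 + ((-5*r + H*H)*2)*r = -2 + ((-5*r + H²)*2)*r = -2 + ((H² - 5*r)*2)*r = -2 + (-10*r + 2*H²)*r = -2 + r*(-10*r + 2*H²))
√(B(4, 3)*(-4 + 8) + A(-21)) = √((-2 - 10*4² + 2*4*3²)*(-4 + 8) + √2*√(-21)) = √((-2 - 10*16 + 2*4*9)*4 + √2*(I*√21)) = √((-2 - 160 + 72)*4 + I*√42) = √(-90*4 + I*√42) = √(-360 + I*√42)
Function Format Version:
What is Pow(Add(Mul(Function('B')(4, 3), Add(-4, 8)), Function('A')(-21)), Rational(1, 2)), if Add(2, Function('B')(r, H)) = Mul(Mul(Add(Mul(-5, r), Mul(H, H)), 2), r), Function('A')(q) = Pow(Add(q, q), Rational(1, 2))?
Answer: Pow(Add(-360, Mul(I, Pow(42, Rational(1, 2)))), Rational(1, 2)) ≈ Add(0.1708, Mul(18.974, I))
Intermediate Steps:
Function('A')(q) = Mul(Pow(2, Rational(1, 2)), Pow(q, Rational(1, 2))) (Function('A')(q) = Pow(Mul(2, q), Rational(1, 2)) = Mul(Pow(2, Rational(1, 2)), Pow(q, Rational(1, 2))))
Function('B')(r, H) = Add(-2, Mul(r, Add(Mul(-10, r), Mul(2, Pow(H, 2))))) (Function('B')(r, H) = Add(-2, Mul(Mul(Add(Mul(-5, r), Mul(H, H)), 2), r)) = Add(-2, Mul(Mul(Add(Mul(-5, r), Pow(H, 2)), 2), r)) = Add(-2, Mul(Mul(Add(Pow(H, 2), Mul(-5, r)), 2), r)) = Add(-2, Mul(Add(Mul(-10, r), Mul(2, Pow(H, 2))), r)) = Add(-2, Mul(r, Add(Mul(-10, r), Mul(2, Pow(H, 2))))))
Pow(Add(Mul(Function('B')(4, 3), Add(-4, 8)), Function('A')(-21)), Rational(1, 2)) = Pow(Add(Mul(Add(-2, Mul(-10, Pow(4, 2)), Mul(2, 4, Pow(3, 2))), Add(-4, 8)), Mul(Pow(2, Rational(1, 2)), Pow(-21, Rational(1, 2)))), Rational(1, 2)) = Pow(Add(Mul(Add(-2, Mul(-10, 16), Mul(2, 4, 9)), 4), Mul(Pow(2, Rational(1, 2)), Mul(I, Pow(21, Rational(1, 2))))), Rational(1, 2)) = Pow(Add(Mul(Add(-2, -160, 72), 4), Mul(I, Pow(42, Rational(1, 2)))), Rational(1, 2)) = Pow(Add(Mul(-90, 4), Mul(I, Pow(42, Rational(1, 2)))), Rational(1, 2)) = Pow(Add(-360, Mul(I, Pow(42, Rational(1, 2)))), Rational(1, 2))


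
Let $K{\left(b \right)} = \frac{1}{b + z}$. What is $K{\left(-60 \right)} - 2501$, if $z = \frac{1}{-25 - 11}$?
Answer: $- \frac{5404697}{2161} \approx -2501.0$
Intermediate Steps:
$z = - \frac{1}{36}$ ($z = \frac{1}{-36} = - \frac{1}{36} \approx -0.027778$)
$K{\left(b \right)} = \frac{1}{- \frac{1}{36} + b}$ ($K{\left(b \right)} = \frac{1}{b - \frac{1}{36}} = \frac{1}{- \frac{1}{36} + b}$)
$K{\left(-60 \right)} - 2501 = \frac{36}{-1 + 36 \left(-60\right)} - 2501 = \frac{36}{-1 - 2160} - 2501 = \frac{36}{-2161} - 2501 = 36 \left(- \frac{1}{2161}\right) - 2501 = - \frac{36}{2161} - 2501 = - \frac{5404697}{2161}$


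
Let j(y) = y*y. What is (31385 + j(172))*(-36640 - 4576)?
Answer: -2512898304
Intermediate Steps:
j(y) = y²
(31385 + j(172))*(-36640 - 4576) = (31385 + 172²)*(-36640 - 4576) = (31385 + 29584)*(-41216) = 60969*(-41216) = -2512898304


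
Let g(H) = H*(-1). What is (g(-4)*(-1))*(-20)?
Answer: 80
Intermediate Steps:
g(H) = -H
(g(-4)*(-1))*(-20) = (-1*(-4)*(-1))*(-20) = (4*(-1))*(-20) = -4*(-20) = 80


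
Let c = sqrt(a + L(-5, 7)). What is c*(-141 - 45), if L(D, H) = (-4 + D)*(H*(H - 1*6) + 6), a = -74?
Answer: -186*I*sqrt(191) ≈ -2570.6*I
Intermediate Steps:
L(D, H) = (-4 + D)*(6 + H*(-6 + H)) (L(D, H) = (-4 + D)*(H*(H - 6) + 6) = (-4 + D)*(H*(-6 + H) + 6) = (-4 + D)*(6 + H*(-6 + H)))
c = I*sqrt(191) (c = sqrt(-74 + (-24 - 4*7**2 + 6*(-5) + 24*7 - 5*7**2 - 6*(-5)*7)) = sqrt(-74 + (-24 - 4*49 - 30 + 168 - 5*49 + 210)) = sqrt(-74 + (-24 - 196 - 30 + 168 - 245 + 210)) = sqrt(-74 - 117) = sqrt(-191) = I*sqrt(191) ≈ 13.82*I)
c*(-141 - 45) = (I*sqrt(191))*(-141 - 45) = (I*sqrt(191))*(-186) = -186*I*sqrt(191)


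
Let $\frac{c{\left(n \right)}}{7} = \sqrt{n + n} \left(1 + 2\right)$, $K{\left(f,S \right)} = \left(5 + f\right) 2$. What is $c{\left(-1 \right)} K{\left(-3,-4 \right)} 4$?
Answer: $336 i \sqrt{2} \approx 475.18 i$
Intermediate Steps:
$K{\left(f,S \right)} = 10 + 2 f$
$c{\left(n \right)} = 21 \sqrt{2} \sqrt{n}$ ($c{\left(n \right)} = 7 \sqrt{n + n} \left(1 + 2\right) = 7 \sqrt{2 n} 3 = 7 \sqrt{2} \sqrt{n} 3 = 7 \cdot 3 \sqrt{2} \sqrt{n} = 21 \sqrt{2} \sqrt{n}$)
$c{\left(-1 \right)} K{\left(-3,-4 \right)} 4 = 21 \sqrt{2} \sqrt{-1} \left(10 + 2 \left(-3\right)\right) 4 = 21 \sqrt{2} i \left(10 - 6\right) 4 = 21 i \sqrt{2} \cdot 4 \cdot 4 = 84 i \sqrt{2} \cdot 4 = 336 i \sqrt{2}$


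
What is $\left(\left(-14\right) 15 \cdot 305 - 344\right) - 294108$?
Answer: $-358502$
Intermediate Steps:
$\left(\left(-14\right) 15 \cdot 305 - 344\right) - 294108 = \left(\left(-210\right) 305 - 344\right) - 294108 = \left(-64050 - 344\right) - 294108 = -64394 - 294108 = -358502$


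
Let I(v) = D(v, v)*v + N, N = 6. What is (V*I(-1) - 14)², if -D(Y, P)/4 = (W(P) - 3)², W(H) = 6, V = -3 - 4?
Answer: 94864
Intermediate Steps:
V = -7
D(Y, P) = -36 (D(Y, P) = -4*(6 - 3)² = -4*3² = -4*9 = -36)
I(v) = 6 - 36*v (I(v) = -36*v + 6 = 6 - 36*v)
(V*I(-1) - 14)² = (-7*(6 - 36*(-1)) - 14)² = (-7*(6 + 36) - 14)² = (-7*42 - 14)² = (-294 - 14)² = (-308)² = 94864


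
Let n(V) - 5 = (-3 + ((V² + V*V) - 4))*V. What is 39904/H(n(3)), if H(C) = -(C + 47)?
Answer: -39904/85 ≈ -469.46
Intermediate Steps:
n(V) = 5 + V*(-7 + 2*V²) (n(V) = 5 + (-3 + ((V² + V*V) - 4))*V = 5 + (-3 + ((V² + V²) - 4))*V = 5 + (-3 + (2*V² - 4))*V = 5 + (-3 + (-4 + 2*V²))*V = 5 + (-7 + 2*V²)*V = 5 + V*(-7 + 2*V²))
H(C) = -47 - C (H(C) = -(47 + C) = -47 - C)
39904/H(n(3)) = 39904/(-47 - (5 - 7*3 + 2*3³)) = 39904/(-47 - (5 - 21 + 2*27)) = 39904/(-47 - (5 - 21 + 54)) = 39904/(-47 - 1*38) = 39904/(-47 - 38) = 39904/(-85) = 39904*(-1/85) = -39904/85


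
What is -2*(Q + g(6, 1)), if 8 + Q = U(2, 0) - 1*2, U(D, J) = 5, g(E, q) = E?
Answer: -2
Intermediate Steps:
Q = -5 (Q = -8 + (5 - 1*2) = -8 + (5 - 2) = -8 + 3 = -5)
-2*(Q + g(6, 1)) = -2*(-5 + 6) = -2*1 = -2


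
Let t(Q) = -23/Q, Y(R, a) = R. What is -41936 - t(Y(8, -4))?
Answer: -335465/8 ≈ -41933.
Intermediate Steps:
-41936 - t(Y(8, -4)) = -41936 - (-23)/8 = -41936 - 1*(-23/8) = -41936 + 23/8 = -335465/8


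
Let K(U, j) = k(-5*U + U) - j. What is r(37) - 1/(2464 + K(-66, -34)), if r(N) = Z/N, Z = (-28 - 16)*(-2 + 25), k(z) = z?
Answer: -2795181/102194 ≈ -27.352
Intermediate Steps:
Z = -1012 (Z = -44*23 = -1012)
K(U, j) = -j - 4*U (K(U, j) = (-5*U + U) - j = -4*U - j = -j - 4*U)
r(N) = -1012/N
r(37) - 1/(2464 + K(-66, -34)) = -1012/37 - 1/(2464 + (-1*(-34) - 4*(-66))) = -1012*1/37 - 1/(2464 + (34 + 264)) = -1012/37 - 1/(2464 + 298) = -1012/37 - 1/2762 = -2795181/102194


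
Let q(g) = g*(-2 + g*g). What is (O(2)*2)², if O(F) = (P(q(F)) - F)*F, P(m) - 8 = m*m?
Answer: 7744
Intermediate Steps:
q(g) = g*(-2 + g²)
P(m) = 8 + m² (P(m) = 8 + m*m = 8 + m²)
O(F) = F*(8 - F + F²*(-2 + F²)²) (O(F) = ((8 + (F*(-2 + F²))²) - F)*F = ((8 + F²*(-2 + F²)²) - F)*F = (8 - F + F²*(-2 + F²)²)*F = F*(8 - F + F²*(-2 + F²)²))
(O(2)*2)² = ((2*(8 - 1*2 + 2²*(-2 + 2²)²))*2)² = ((2*(8 - 2 + 4*(-2 + 4)²))*2)² = ((2*(8 - 2 + 4*2²))*2)² = ((2*(8 - 2 + 4*4))*2)² = ((2*(8 - 2 + 16))*2)² = ((2*22)*2)² = (44*2)² = 88² = 7744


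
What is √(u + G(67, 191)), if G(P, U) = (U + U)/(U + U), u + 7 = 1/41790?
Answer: I*√10478382810/41790 ≈ 2.4495*I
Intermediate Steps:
u = -292529/41790 (u = -7 + 1/41790 = -292529/41790 ≈ -7.0000)
G(P, U) = 1 (G(P, U) = (2*U)/((2*U)) = (2*U)*(1/(2*U)) = 1)
√(u + G(67, 191)) = √(-292529/41790 + 1) = √(-250739/41790) = I*√10478382810/41790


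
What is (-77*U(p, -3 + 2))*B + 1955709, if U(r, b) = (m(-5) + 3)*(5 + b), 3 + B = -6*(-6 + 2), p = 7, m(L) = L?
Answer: 1968645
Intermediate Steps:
B = 21 (B = -3 - 6*(-6 + 2) = -3 - 6*(-4) = -3 + 24 = 21)
U(r, b) = -10 - 2*b (U(r, b) = (-5 + 3)*(5 + b) = -2*(5 + b) = -10 - 2*b)
(-77*U(p, -3 + 2))*B + 1955709 = -77*(-10 - 2*(-3 + 2))*21 + 1955709 = -77*(-10 - 2*(-1))*21 + 1955709 = -77*(-10 + 2)*21 + 1955709 = -77*(-8)*21 + 1955709 = 616*21 + 1955709 = 12936 + 1955709 = 1968645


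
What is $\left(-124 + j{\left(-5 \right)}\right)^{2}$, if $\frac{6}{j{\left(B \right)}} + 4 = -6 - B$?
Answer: $\frac{391876}{25} \approx 15675.0$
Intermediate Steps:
$j{\left(B \right)} = \frac{6}{-10 - B}$ ($j{\left(B \right)} = \frac{6}{-4 - \left(6 + B\right)} = \frac{6}{-10 - B}$)
$\left(-124 + j{\left(-5 \right)}\right)^{2} = \left(-124 - \frac{6}{10 - 5}\right)^{2} = \left(-124 - \frac{6}{5}\right)^{2} = \left(- \frac{626}{5}\right)^{2} = \frac{391876}{25}$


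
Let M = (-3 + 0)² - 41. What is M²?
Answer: 1024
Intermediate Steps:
M = -32 (M = (-3)² - 41 = 9 - 41 = -32)
M² = (-32)² = 1024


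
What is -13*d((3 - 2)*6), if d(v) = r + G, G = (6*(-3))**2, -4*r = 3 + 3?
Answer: -8385/2 ≈ -4192.5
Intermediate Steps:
r = -3/2 (r = -(3 + 3)/4 = -1/4*6 = -3/2 ≈ -1.5000)
G = 324 (G = (-18)**2 = 324)
d(v) = 645/2 (d(v) = -3/2 + 324 = 645/2)
-13*d((3 - 2)*6) = -13*645/2 = -8385/2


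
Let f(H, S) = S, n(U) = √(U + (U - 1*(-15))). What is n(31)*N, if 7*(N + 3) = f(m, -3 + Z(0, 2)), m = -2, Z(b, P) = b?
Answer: -24*√77/7 ≈ -30.086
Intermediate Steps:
n(U) = √(15 + 2*U) (n(U) = √(U + (U + 15)) = √(U + (15 + U)) = √(15 + 2*U))
N = -24/7 (N = -3 + (-3 + 0)/7 = -3 + (⅐)*(-3) = -3 - 3/7 = -24/7 ≈ -3.4286)
n(31)*N = √(15 + 2*31)*(-24/7) = √(15 + 62)*(-24/7) = √77*(-24/7) = -24*√77/7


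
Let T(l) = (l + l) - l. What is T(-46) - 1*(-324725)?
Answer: 324679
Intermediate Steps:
T(l) = l (T(l) = 2*l - l = l)
T(-46) - 1*(-324725) = -46 - 1*(-324725) = -46 + 324725 = 324679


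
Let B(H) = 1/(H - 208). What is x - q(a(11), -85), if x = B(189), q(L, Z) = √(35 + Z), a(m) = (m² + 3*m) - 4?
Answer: -1/19 - 5*I*√2 ≈ -0.052632 - 7.0711*I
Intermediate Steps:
a(m) = -4 + m² + 3*m
B(H) = 1/(-208 + H)
x = -1/19 (x = 1/(-208 + 189) = 1/(-19) = -1/19 ≈ -0.052632)
x - q(a(11), -85) = -1/19 - √(35 - 85) = -1/19 - √(-50) = -1/19 - 5*I*√2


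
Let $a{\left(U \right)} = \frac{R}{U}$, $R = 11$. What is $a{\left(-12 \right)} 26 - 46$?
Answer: $- \frac{419}{6} \approx -69.833$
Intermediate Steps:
$a{\left(U \right)} = \frac{11}{U}$
$a{\left(-12 \right)} 26 - 46 = \frac{11}{-12} \cdot 26 - 46 = 11 \left(- \frac{1}{12}\right) 26 - 46 = \left(- \frac{11}{12}\right) 26 - 46 = - \frac{143}{6} - 46 = - \frac{419}{6}$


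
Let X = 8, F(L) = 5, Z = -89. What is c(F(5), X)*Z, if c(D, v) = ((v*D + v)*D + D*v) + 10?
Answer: -25810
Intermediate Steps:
c(D, v) = 10 + D*v + D*(v + D*v) (c(D, v) = ((D*v + v)*D + D*v) + 10 = ((v + D*v)*D + D*v) + 10 = (D*(v + D*v) + D*v) + 10 = (D*v + D*(v + D*v)) + 10 = 10 + D*v + D*(v + D*v))
c(F(5), X)*Z = (10 + 8*5² + 2*5*8)*(-89) = (10 + 8*25 + 80)*(-89) = (10 + 200 + 80)*(-89) = 290*(-89) = -25810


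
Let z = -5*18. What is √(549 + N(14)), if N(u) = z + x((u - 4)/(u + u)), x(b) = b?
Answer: √90034/14 ≈ 21.433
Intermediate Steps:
z = -90
N(u) = -90 + (-4 + u)/(2*u) (N(u) = -90 + (u - 4)/(u + u) = -90 + (-4 + u)/((2*u)) = -90 + (-4 + u)*(1/(2*u)) = -90 + (-4 + u)/(2*u))
√(549 + N(14)) = √(549 + (-179/2 - 2/14)) = √(549 + (-179/2 - 2*1/14)) = √(549 + (-179/2 - ⅐)) = √(549 - 1255/14) = √(6431/14) = √90034/14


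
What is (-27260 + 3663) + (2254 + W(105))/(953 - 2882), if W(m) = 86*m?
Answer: -45529897/1929 ≈ -23603.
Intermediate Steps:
(-27260 + 3663) + (2254 + W(105))/(953 - 2882) = (-27260 + 3663) + (2254 + 86*105)/(953 - 2882) = -23597 + (2254 + 9030)/(-1929) = -23597 + 11284*(-1/1929) = -23597 - 11284/1929 = -45529897/1929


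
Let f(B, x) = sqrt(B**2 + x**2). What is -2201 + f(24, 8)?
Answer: -2201 + 8*sqrt(10) ≈ -2175.7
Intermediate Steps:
-2201 + f(24, 8) = -2201 + sqrt(24**2 + 8**2) = -2201 + sqrt(576 + 64) = -2201 + sqrt(640) = -2201 + 8*sqrt(10)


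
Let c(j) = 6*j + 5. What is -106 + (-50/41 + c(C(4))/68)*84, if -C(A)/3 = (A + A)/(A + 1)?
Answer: -48757/205 ≈ -237.84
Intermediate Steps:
C(A) = -6*A/(1 + A) (C(A) = -3*(A + A)/(A + 1) = -3*2*A/(1 + A) = -6*A/(1 + A))
c(j) = 5 + 6*j
-106 + (-50/41 + c(C(4))/68)*84 = -106 + (-50/41 + (5 + 6*(-6*4/(1 + 4)))/68)*84 = -106 + (-50*1/41 + (5 + 6*(-6*4/5))*(1/68))*84 = -106 + (-50/41 + (5 + 6*(-6*4*1/5))*(1/68))*84 = -106 + (-50/41 + (5 + 6*(-24/5))*(1/68))*84 = -106 + (-50/41 + (5 - 144/5)*(1/68))*84 = -106 + (-50/41 - 119/5*1/68)*84 = -106 + (-50/41 - 7/20)*84 = -106 - 1287/820*84 = -106 - 27027/205 = -48757/205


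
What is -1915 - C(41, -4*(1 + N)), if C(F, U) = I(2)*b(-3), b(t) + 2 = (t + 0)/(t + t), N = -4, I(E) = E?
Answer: -1912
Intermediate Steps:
b(t) = -3/2 (b(t) = -2 + (t + 0)/(t + t) = -2 + t/((2*t)) = -2 + t*(1/(2*t)) = -2 + 1/2 = -3/2)
C(F, U) = -3 (C(F, U) = 2*(-3/2) = -3)
-1915 - C(41, -4*(1 + N)) = -1915 - 1*(-3) = -1915 + 3 = -1912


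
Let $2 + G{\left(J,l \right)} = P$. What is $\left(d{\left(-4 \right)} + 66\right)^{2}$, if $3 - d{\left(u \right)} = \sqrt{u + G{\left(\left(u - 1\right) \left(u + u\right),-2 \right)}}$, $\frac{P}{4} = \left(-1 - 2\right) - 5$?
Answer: $\left(69 - i \sqrt{38}\right)^{2} \approx 4723.0 - 850.69 i$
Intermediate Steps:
$P = -32$ ($P = 4 \left(\left(-1 - 2\right) - 5\right) = 4 \left(-3 - 5\right) = 4 \left(-8\right) = -32$)
$G{\left(J,l \right)} = -34$ ($G{\left(J,l \right)} = -2 - 32 = -34$)
$d{\left(u \right)} = 3 - \sqrt{-34 + u}$ ($d{\left(u \right)} = 3 - \sqrt{u - 34} = 3 - \sqrt{-34 + u}$)
$\left(d{\left(-4 \right)} + 66\right)^{2} = \left(\left(3 - \sqrt{-34 - 4}\right) + 66\right)^{2} = \left(\left(3 - \sqrt{-38}\right) + 66\right)^{2} = \left(\left(3 - i \sqrt{38}\right) + 66\right)^{2} = \left(69 - i \sqrt{38}\right)^{2}$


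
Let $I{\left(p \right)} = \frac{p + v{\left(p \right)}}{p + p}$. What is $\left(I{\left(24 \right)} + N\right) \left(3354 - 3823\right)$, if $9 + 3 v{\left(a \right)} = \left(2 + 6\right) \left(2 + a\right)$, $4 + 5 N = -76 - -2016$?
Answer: $- \frac{131385191}{720} \approx -1.8248 \cdot 10^{5}$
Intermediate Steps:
$N = \frac{1936}{5}$ ($N = - \frac{4}{5} + \frac{-76 - -2016}{5} = - \frac{4}{5} + \frac{-76 + 2016}{5} = - \frac{4}{5} + \frac{1}{5} \cdot 1940 = - \frac{4}{5} + 388 = \frac{1936}{5} \approx 387.2$)
$v{\left(a \right)} = \frac{7}{3} + \frac{8 a}{3}$ ($v{\left(a \right)} = -3 + \frac{\left(2 + 6\right) \left(2 + a\right)}{3} = -3 + \frac{8 \left(2 + a\right)}{3} = -3 + \frac{16 + 8 a}{3} = -3 + \left(\frac{16}{3} + \frac{8 a}{3}\right) = \frac{7}{3} + \frac{8 a}{3}$)
$I{\left(p \right)} = \frac{\frac{7}{3} + \frac{11 p}{3}}{2 p}$ ($I{\left(p \right)} = \frac{p + \left(\frac{7}{3} + \frac{8 p}{3}\right)}{p + p} = \frac{\frac{7}{3} + \frac{11 p}{3}}{2 p}$)
$\left(I{\left(24 \right)} + N\right) \left(3354 - 3823\right) = \left(\frac{7 + 11 \cdot 24}{6 \cdot 24} + \frac{1936}{5}\right) \left(3354 - 3823\right) = \left(\frac{1}{6} \cdot \frac{1}{24} \left(7 + 264\right) + \frac{1936}{5}\right) \left(-469\right) = \left(\frac{1}{6} \cdot \frac{1}{24} \cdot 271 + \frac{1936}{5}\right) \left(-469\right) = \left(\frac{271}{144} + \frac{1936}{5}\right) \left(-469\right) = \frac{280139}{720} \left(-469\right) = - \frac{131385191}{720}$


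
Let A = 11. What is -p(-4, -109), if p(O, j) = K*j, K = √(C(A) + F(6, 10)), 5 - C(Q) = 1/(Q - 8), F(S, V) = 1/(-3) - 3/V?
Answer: 1199*√30/30 ≈ 218.91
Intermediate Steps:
F(S, V) = -⅓ - 3/V (F(S, V) = 1*(-⅓) - 3/V = -⅓ - 3/V)
C(Q) = 5 - 1/(-8 + Q) (C(Q) = 5 - 1/(Q - 8) = 5 - 1/(-8 + Q))
K = 11*√30/30 (K = √((-41 + 5*11)/(-8 + 11) + (⅓)*(-9 - 1*10)/10) = √((-41 + 55)/3 + (⅓)*(⅒)*(-9 - 10)) = √((⅓)*14 + (⅓)*(⅒)*(-19)) = √(14/3 - 19/30) = √(121/30) = 11*√30/30 ≈ 2.0083)
p(O, j) = 11*j*√30/30 (p(O, j) = (11*√30/30)*j = 11*j*√30/30)
-p(-4, -109) = -11*(-109)*√30/30 = -(-1199)*√30/30 = 1199*√30/30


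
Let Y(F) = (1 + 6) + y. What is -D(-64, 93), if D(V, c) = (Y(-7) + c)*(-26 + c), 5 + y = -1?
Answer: -6298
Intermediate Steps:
y = -6 (y = -5 - 1 = -6)
Y(F) = 1 (Y(F) = (1 + 6) - 6 = 7 - 6 = 1)
D(V, c) = (1 + c)*(-26 + c)
-D(-64, 93) = -(-26 + 93² - 25*93) = -(-26 + 8649 - 2325) = -1*6298 = -6298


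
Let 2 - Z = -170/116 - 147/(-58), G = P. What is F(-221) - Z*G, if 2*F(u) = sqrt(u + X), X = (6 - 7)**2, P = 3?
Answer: -81/29 + I*sqrt(55) ≈ -2.7931 + 7.4162*I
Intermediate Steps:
G = 3
Z = 27/29 (Z = 2 - (-170/116 - 147/(-58)) = 2 - (-170*1/116 - 147*(-1/58)) = 2 - (-85/58 + 147/58) = 2 - 1*31/29 = 2 - 31/29 = 27/29 ≈ 0.93103)
X = 1 (X = (-1)**2 = 1)
F(u) = sqrt(1 + u)/2 (F(u) = sqrt(u + 1)/2 = sqrt(1 + u)/2)
F(-221) - Z*G = sqrt(1 - 221)/2 - 27*3/29 = sqrt(-220)/2 - 1*81/29 = (2*I*sqrt(55))/2 - 81/29 = I*sqrt(55) - 81/29 = -81/29 + I*sqrt(55)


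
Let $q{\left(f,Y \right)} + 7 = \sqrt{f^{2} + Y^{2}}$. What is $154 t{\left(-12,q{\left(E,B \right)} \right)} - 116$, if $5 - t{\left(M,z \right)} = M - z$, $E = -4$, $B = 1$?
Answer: $1424 + 154 \sqrt{17} \approx 2059.0$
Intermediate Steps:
$q{\left(f,Y \right)} = -7 + \sqrt{Y^{2} + f^{2}}$ ($q{\left(f,Y \right)} = -7 + \sqrt{f^{2} + Y^{2}} = -7 + \sqrt{Y^{2} + f^{2}}$)
$t{\left(M,z \right)} = 5 + z - M$ ($t{\left(M,z \right)} = 5 - \left(M - z\right) = 5 + z - M$)
$154 t{\left(-12,q{\left(E,B \right)} \right)} - 116 = 154 \left(5 - \left(7 - \sqrt{1^{2} + \left(-4\right)^{2}}\right) - -12\right) - 116 = 154 \left(5 - \left(7 - \sqrt{1 + 16}\right) + 12\right) - 116 = 154 \left(5 - \left(7 - \sqrt{17}\right) + 12\right) - 116 = 154 \left(10 + \sqrt{17}\right) - 116 = \left(1540 + 154 \sqrt{17}\right) - 116 = 1424 + 154 \sqrt{17}$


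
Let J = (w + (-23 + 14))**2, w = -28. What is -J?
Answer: -1369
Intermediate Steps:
J = 1369 (J = (-28 + (-23 + 14))**2 = (-28 - 9)**2 = (-37)**2 = 1369)
-J = -1*1369 = -1369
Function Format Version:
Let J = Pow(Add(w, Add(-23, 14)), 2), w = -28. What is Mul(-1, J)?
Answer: -1369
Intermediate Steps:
J = 1369 (J = Pow(Add(-28, Add(-23, 14)), 2) = Pow(Add(-28, -9), 2) = Pow(-37, 2) = 1369)
Mul(-1, J) = Mul(-1, 1369) = -1369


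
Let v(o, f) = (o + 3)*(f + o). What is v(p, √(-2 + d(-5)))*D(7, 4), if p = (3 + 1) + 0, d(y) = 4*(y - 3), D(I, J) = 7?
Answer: 196 + 49*I*√34 ≈ 196.0 + 285.72*I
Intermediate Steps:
d(y) = -12 + 4*y (d(y) = 4*(-3 + y) = -12 + 4*y)
p = 4 (p = 4 + 0 = 4)
v(o, f) = (3 + o)*(f + o)
v(p, √(-2 + d(-5)))*D(7, 4) = (4² + 3*√(-2 + (-12 + 4*(-5))) + 3*4 + √(-2 + (-12 + 4*(-5)))*4)*7 = (16 + 3*√(-2 + (-12 - 20)) + 12 + √(-2 + (-12 - 20))*4)*7 = (16 + 3*√(-2 - 32) + 12 + √(-2 - 32)*4)*7 = (16 + 3*√(-34) + 12 + √(-34)*4)*7 = (16 + 3*(I*√34) + 12 + (I*√34)*4)*7 = (16 + 3*I*√34 + 12 + 4*I*√34)*7 = (28 + 7*I*√34)*7 = 196 + 49*I*√34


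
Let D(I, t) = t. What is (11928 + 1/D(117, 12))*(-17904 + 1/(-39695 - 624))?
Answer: -103326503289649/483828 ≈ -2.1356e+8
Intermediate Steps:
(11928 + 1/D(117, 12))*(-17904 + 1/(-39695 - 624)) = (11928 + 1/12)*(-17904 + 1/(-39695 - 624)) = (11928 + 1/12)*(-17904 + 1/(-40319)) = 143137*(-17904 - 1/40319)/12 = (143137/12)*(-721871377/40319) = -103326503289649/483828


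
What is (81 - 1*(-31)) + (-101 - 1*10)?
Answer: 1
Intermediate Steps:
(81 - 1*(-31)) + (-101 - 1*10) = (81 + 31) + (-101 - 10) = 112 - 111 = 1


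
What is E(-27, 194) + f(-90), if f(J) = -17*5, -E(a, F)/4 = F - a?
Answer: -969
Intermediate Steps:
E(a, F) = -4*F + 4*a (E(a, F) = -4*(F - a) = -4*F + 4*a)
f(J) = -85
E(-27, 194) + f(-90) = (-4*194 + 4*(-27)) - 85 = (-776 - 108) - 85 = -884 - 85 = -969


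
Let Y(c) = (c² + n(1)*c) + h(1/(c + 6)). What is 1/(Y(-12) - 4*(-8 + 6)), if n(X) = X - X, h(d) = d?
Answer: 6/911 ≈ 0.0065862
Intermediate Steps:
n(X) = 0
Y(c) = c² + 1/(6 + c) (Y(c) = (c² + 0*c) + 1/(c + 6) = (c² + 0) + 1/(6 + c) = c² + 1/(6 + c))
1/(Y(-12) - 4*(-8 + 6)) = 1/((1 + (-12)²*(6 - 12))/(6 - 12) - 4*(-8 + 6)) = 1/((1 + 144*(-6))/(-6) - 4*(-2)) = 1/(-(1 - 864)/6 + 8) = 1/(-⅙*(-863) + 8) = 1/(863/6 + 8) = 1/(911/6) = 6/911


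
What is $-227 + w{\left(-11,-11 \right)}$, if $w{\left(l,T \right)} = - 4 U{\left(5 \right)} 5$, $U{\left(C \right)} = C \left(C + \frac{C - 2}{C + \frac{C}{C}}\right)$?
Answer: $-777$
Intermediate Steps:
$U{\left(C \right)} = C \left(C + \frac{-2 + C}{1 + C}\right)$ ($U{\left(C \right)} = C \left(C + \frac{-2 + C}{C + 1}\right) = C \left(C + \frac{-2 + C}{1 + C}\right)$)
$w{\left(l,T \right)} = -550$ ($w{\left(l,T \right)} = - 4 \frac{5 \left(-2 + 5^{2} + 2 \cdot 5\right)}{1 + 5} \cdot 5 = - 4 \frac{5 \left(-2 + 25 + 10\right)}{6} \cdot 5 = - 4 \cdot 5 \cdot \frac{1}{6} \cdot 33 \cdot 5 = \left(-4\right) \frac{55}{2} \cdot 5 = \left(-110\right) 5 = -550$)
$-227 + w{\left(-11,-11 \right)} = -227 - 550 = -777$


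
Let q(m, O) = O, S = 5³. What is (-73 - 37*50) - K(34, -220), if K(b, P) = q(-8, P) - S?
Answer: -1578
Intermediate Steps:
S = 125
K(b, P) = -125 + P (K(b, P) = P - 1*125 = P - 125 = -125 + P)
(-73 - 37*50) - K(34, -220) = (-73 - 37*50) - (-125 - 220) = (-73 - 1850) - 1*(-345) = -1923 + 345 = -1578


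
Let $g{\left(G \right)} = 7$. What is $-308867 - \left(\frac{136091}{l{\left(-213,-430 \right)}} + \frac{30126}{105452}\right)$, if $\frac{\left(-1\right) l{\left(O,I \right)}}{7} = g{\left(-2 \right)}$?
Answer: $- \frac{790805954679}{2583574} \approx -3.0609 \cdot 10^{5}$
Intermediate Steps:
$l{\left(O,I \right)} = -49$ ($l{\left(O,I \right)} = \left(-7\right) 7 = -49$)
$-308867 - \left(\frac{136091}{l{\left(-213,-430 \right)}} + \frac{30126}{105452}\right) = -308867 - \left(\frac{136091}{-49} + \frac{30126}{105452}\right) = -308867 - \left(136091 \left(- \frac{1}{49}\right) + 30126 \cdot \frac{1}{105452}\right) = -308867 - \left(- \frac{136091}{49} + \frac{15063}{52726}\right) = -308867 - - \frac{7174795979}{2583574} = -308867 + \frac{7174795979}{2583574} = - \frac{790805954679}{2583574}$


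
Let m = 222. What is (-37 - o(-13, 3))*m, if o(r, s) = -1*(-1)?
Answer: -8436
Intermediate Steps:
o(r, s) = 1
(-37 - o(-13, 3))*m = (-37 - 1*1)*222 = (-37 - 1)*222 = -38*222 = -8436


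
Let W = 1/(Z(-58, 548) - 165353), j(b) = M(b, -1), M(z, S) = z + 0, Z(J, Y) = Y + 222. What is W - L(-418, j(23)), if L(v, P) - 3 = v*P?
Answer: 1581807212/164583 ≈ 9611.0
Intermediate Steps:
Z(J, Y) = 222 + Y
M(z, S) = z
j(b) = b
L(v, P) = 3 + P*v (L(v, P) = 3 + v*P = 3 + P*v)
W = -1/164583 (W = 1/((222 + 548) - 165353) = 1/(770 - 165353) = 1/(-164583) = -1/164583 ≈ -6.0760e-6)
W - L(-418, j(23)) = -1/164583 - (3 + 23*(-418)) = -1/164583 - (3 - 9614) = -1/164583 - 1*(-9611) = -1/164583 + 9611 = 1581807212/164583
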